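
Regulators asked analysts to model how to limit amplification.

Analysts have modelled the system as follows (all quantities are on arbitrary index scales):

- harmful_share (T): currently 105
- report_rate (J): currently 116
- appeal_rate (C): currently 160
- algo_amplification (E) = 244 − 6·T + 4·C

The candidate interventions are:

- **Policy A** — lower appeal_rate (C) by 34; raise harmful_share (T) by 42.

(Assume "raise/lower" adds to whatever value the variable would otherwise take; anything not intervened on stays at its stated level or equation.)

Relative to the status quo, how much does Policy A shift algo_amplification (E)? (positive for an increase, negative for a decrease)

-388

Baseline:
  T = 105
  C = 160
  E = 244 − 6·105 + 4·160 = 254
Policy A (C − 34, T + 42):
  T = 105 + 42 = 147
  C = 160 − 34 = 126
  E = 244 − 6·147 + 4·126 = -134
Change in E: -134 − 254 = -388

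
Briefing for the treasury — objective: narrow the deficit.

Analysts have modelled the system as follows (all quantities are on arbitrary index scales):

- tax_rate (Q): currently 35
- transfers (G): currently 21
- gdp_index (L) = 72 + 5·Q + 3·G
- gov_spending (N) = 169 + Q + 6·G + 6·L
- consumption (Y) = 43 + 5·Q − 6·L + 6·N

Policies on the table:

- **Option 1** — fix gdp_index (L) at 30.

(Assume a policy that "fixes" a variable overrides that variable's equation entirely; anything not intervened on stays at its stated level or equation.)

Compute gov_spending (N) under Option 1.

Option 1 (L := 30):
  Q = 35
  G = 21
  L = 30
  N = 169 + 35 + 6·21 + 6·30 = 510

510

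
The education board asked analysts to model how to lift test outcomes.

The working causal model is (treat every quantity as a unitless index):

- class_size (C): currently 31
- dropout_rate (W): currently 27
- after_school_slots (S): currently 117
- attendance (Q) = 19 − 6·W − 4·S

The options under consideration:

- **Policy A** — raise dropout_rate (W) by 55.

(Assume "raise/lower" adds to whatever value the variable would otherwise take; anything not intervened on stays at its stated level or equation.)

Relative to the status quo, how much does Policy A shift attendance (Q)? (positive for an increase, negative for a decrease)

-330

Baseline:
  W = 27
  S = 117
  Q = 19 − 6·27 − 4·117 = -611
Policy A (W + 55):
  W = 27 + 55 = 82
  S = 117
  Q = 19 − 6·82 − 4·117 = -941
Change in Q: -941 − (-611) = -330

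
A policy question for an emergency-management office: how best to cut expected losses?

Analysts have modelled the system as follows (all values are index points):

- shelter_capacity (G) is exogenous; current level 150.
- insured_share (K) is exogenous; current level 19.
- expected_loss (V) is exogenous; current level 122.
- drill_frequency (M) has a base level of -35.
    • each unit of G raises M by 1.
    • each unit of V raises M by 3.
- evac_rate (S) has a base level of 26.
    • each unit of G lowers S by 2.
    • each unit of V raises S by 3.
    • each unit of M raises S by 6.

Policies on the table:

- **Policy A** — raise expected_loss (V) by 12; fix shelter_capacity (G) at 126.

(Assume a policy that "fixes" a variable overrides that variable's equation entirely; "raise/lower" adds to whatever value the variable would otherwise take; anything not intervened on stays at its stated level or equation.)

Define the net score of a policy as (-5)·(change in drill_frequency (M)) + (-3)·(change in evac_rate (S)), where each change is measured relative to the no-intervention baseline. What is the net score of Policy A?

-528

Baseline:
  G = 150
  V = 122
  M = -35 + 150 + 3·122 = 481
  S = 26 − 2·150 + 3·122 + 6·481 = 2978
Policy A (V + 12, G := 126):
  G = 126
  V = 122 + 12 = 134
  M = -35 + 126 + 3·134 = 493
  S = 26 − 2·126 + 3·134 + 6·493 = 3134
ΔM = 493 − 481 = 12; ΔS = 3134 − 2978 = 156
Score = (-5)·12 + (-3)·156 = -528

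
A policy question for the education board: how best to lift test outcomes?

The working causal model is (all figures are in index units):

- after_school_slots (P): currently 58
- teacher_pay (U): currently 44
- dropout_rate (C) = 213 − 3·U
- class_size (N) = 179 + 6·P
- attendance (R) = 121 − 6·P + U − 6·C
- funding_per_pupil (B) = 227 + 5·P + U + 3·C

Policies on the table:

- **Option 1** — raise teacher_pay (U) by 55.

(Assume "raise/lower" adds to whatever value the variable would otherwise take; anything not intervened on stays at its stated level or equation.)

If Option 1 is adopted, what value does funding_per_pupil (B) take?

Option 1 (U + 55):
  P = 58
  U = 44 + 55 = 99
  C = 213 − 3·99 = -84
  B = 227 + 5·58 + 99 + 3·(-84) = 364

364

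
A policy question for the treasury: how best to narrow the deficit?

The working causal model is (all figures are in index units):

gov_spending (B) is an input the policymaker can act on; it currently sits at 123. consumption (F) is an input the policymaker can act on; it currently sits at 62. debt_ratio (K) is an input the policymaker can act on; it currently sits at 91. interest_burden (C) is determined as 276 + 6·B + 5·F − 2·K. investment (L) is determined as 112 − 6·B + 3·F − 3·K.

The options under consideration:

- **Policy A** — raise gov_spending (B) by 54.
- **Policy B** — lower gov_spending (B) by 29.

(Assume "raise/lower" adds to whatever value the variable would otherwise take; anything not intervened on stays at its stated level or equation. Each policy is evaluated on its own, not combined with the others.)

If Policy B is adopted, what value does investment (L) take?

Policy B (B − 29):
  B = 123 − 29 = 94
  F = 62
  K = 91
  L = 112 − 6·94 + 3·62 − 3·91 = -539

-539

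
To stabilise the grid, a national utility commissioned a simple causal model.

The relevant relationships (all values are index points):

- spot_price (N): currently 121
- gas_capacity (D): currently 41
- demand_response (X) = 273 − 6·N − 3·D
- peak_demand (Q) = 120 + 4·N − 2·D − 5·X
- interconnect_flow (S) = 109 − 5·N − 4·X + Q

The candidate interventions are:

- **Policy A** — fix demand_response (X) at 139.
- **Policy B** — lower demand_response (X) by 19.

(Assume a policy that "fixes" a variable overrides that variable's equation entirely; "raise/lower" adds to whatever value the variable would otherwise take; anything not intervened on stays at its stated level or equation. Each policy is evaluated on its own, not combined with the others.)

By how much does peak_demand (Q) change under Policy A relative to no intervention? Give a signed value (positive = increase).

Baseline:
  N = 121
  D = 41
  X = 273 − 6·121 − 3·41 = -576
  Q = 120 + 4·121 − 2·41 − 5·(-576) = 3402
Policy A (X := 139):
  N = 121
  D = 41
  X = 139
  Q = 120 + 4·121 − 2·41 − 5·139 = -173
Change in Q: -173 − 3402 = -3575

-3575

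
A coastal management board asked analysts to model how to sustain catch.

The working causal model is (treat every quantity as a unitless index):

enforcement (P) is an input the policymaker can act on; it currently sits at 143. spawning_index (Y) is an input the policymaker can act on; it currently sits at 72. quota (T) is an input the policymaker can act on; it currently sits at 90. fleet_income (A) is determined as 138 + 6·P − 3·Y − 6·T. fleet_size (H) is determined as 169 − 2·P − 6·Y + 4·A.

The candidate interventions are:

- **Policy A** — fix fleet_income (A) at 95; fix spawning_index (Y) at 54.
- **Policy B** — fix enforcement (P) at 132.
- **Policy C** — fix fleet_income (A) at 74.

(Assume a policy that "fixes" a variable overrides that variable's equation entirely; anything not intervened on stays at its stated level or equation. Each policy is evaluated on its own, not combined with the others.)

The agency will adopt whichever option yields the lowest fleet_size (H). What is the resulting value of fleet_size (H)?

-253

Policy A (A := 95, Y := 54):
  P = 143
  Y = 54
  T = 90
  A = 95
  H = 169 − 2·143 − 6·54 + 4·95 = -61
Policy B (P := 132):
  P = 132
  Y = 72
  T = 90
  A = 138 + 6·132 − 3·72 − 6·90 = 174
  H = 169 − 2·132 − 6·72 + 4·174 = 169
Policy C (A := 74):
  P = 143
  Y = 72
  T = 90
  A = 74
  H = 169 − 2·143 − 6·72 + 4·74 = -253
Comparing — Policy A: H=-61, Policy B: H=169, Policy C: H=-253. Lowest is -253 (Policy C).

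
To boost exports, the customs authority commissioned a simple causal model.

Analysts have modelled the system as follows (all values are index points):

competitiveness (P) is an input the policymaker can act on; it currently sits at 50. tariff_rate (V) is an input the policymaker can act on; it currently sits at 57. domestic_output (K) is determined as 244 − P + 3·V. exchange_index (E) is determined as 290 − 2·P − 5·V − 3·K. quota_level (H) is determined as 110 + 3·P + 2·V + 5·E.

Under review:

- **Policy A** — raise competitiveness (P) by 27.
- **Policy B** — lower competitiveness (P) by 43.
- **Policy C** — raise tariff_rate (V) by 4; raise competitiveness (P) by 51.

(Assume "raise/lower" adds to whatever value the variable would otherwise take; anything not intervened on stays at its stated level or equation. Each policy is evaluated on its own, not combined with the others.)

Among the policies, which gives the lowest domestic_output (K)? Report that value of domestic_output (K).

326

Policy A (P + 27):
  P = 50 + 27 = 77
  V = 57
  K = 244 − 77 + 3·57 = 338
Policy B (P − 43):
  P = 50 − 43 = 7
  V = 57
  K = 244 − 7 + 3·57 = 408
Policy C (V + 4, P + 51):
  P = 50 + 51 = 101
  V = 57 + 4 = 61
  K = 244 − 101 + 3·61 = 326
Comparing — Policy A: K=338, Policy B: K=408, Policy C: K=326. Lowest is 326 (Policy C).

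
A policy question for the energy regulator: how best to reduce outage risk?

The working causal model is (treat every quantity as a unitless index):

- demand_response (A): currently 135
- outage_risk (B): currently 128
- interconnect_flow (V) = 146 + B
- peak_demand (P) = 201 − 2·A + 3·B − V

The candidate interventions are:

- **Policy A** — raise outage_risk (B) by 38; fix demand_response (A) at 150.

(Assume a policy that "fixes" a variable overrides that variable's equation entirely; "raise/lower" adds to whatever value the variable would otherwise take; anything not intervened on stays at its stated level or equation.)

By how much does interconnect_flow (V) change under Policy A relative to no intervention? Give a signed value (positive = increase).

38

Baseline:
  B = 128
  V = 146 + 128 = 274
Policy A (B + 38, A := 150):
  B = 128 + 38 = 166
  V = 146 + 166 = 312
Change in V: 312 − 274 = 38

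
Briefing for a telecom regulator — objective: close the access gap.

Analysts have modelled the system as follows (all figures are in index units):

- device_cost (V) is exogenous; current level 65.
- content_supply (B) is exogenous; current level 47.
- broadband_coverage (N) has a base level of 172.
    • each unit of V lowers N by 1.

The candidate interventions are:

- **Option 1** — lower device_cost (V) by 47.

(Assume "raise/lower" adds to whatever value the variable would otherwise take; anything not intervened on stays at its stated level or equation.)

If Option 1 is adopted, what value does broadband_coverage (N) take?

Option 1 (V − 47):
  V = 65 − 47 = 18
  N = 172 − 18 = 154

154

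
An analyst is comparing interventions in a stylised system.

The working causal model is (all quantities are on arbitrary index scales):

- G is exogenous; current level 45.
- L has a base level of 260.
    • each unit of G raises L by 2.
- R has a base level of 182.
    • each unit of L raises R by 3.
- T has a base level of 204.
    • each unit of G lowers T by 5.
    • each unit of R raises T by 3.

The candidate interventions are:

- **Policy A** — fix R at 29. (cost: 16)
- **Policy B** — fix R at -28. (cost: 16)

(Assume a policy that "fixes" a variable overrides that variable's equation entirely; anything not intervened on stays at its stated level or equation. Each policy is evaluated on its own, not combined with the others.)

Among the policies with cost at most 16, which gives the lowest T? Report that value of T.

-105

Policy A (R := 29):
  G = 45
  L = 260 + 2·45 = 350
  R = 29
  T = 204 − 5·45 + 3·29 = 66
Policy B (R := -28):
  G = 45
  L = 260 + 2·45 = 350
  R = -28
  T = 204 − 5·45 + 3·(-28) = -105
Comparing — Policy A: T=66, Policy B: T=-105. Lowest is -105 (Policy B).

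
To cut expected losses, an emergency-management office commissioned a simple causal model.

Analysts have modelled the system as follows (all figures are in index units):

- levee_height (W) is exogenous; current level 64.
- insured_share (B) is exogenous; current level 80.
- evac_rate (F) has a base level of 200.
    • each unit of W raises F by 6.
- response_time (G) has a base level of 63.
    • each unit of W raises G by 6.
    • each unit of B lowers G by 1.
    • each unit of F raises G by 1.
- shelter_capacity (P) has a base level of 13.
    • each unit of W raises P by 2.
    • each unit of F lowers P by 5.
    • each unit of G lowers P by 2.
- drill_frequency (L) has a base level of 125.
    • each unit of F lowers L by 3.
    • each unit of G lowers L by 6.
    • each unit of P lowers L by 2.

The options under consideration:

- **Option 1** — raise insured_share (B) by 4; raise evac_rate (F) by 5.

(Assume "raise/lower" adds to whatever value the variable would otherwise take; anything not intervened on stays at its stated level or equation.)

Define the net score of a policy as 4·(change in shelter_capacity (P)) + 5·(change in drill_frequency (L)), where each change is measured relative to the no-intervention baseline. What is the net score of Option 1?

Baseline:
  W = 64
  B = 80
  F = 200 + 6·64 = 584
  G = 63 + 6·64 − 80 + 584 = 951
  P = 13 + 2·64 − 5·584 − 2·951 = -4681
  L = 125 − 3·584 − 6·951 − 2·(-4681) = 2029
Option 1 (B + 4, F + 5):
  W = 64
  B = 80 + 4 = 84
  F = 200 + 6·64 (+5 from intervention) = 589
  G = 63 + 6·64 − 84 + 589 = 952
  P = 13 + 2·64 − 5·589 − 2·952 = -4708
  L = 125 − 3·589 − 6·952 − 2·(-4708) = 2062
ΔP = -4708 − (-4681) = -27; ΔL = 2062 − 2029 = 33
Score = 4·(-27) + 5·33 = 57

57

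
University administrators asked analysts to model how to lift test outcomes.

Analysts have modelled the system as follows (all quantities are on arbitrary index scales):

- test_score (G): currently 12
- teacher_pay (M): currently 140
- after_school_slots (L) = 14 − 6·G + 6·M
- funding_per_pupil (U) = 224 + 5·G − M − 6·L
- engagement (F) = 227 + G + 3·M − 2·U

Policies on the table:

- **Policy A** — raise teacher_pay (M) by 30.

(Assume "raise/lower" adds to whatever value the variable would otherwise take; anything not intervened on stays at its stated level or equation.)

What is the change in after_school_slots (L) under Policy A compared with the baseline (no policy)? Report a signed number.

Baseline:
  G = 12
  M = 140
  L = 14 − 6·12 + 6·140 = 782
Policy A (M + 30):
  G = 12
  M = 140 + 30 = 170
  L = 14 − 6·12 + 6·170 = 962
Change in L: 962 − 782 = 180

180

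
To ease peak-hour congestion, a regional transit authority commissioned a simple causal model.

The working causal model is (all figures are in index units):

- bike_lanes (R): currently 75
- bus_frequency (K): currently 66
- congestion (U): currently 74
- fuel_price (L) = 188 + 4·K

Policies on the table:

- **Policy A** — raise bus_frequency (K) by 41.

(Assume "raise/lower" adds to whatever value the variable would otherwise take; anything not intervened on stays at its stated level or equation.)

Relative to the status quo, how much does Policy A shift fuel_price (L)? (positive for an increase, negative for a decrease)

Baseline:
  K = 66
  L = 188 + 4·66 = 452
Policy A (K + 41):
  K = 66 + 41 = 107
  L = 188 + 4·107 = 616
Change in L: 616 − 452 = 164

164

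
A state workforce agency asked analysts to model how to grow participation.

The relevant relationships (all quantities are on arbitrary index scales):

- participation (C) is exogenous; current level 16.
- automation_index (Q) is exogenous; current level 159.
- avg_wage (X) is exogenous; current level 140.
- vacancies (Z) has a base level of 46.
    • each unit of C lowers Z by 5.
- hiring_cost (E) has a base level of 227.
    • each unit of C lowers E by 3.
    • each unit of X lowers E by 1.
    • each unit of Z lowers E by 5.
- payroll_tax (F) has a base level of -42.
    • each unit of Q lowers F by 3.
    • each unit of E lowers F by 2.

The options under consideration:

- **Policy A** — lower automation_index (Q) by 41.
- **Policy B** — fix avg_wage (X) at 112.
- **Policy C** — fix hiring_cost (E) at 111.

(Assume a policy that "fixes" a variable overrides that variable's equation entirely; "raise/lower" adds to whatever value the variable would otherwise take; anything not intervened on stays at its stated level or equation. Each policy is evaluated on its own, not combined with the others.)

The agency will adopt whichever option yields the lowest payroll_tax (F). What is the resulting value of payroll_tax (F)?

-993

Policy A (Q − 41):
  C = 16
  Q = 159 − 41 = 118
  X = 140
  Z = 46 − 5·16 = -34
  E = 227 − 3·16 − 140 − 5·(-34) = 209
  F = -42 − 3·118 − 2·209 = -814
Policy B (X := 112):
  C = 16
  Q = 159
  X = 112
  Z = 46 − 5·16 = -34
  E = 227 − 3·16 − 112 − 5·(-34) = 237
  F = -42 − 3·159 − 2·237 = -993
Policy C (E := 111):
  C = 16
  Q = 159
  X = 140
  Z = 46 − 5·16 = -34
  E = 111
  F = -42 − 3·159 − 2·111 = -741
Comparing — Policy A: F=-814, Policy B: F=-993, Policy C: F=-741. Lowest is -993 (Policy B).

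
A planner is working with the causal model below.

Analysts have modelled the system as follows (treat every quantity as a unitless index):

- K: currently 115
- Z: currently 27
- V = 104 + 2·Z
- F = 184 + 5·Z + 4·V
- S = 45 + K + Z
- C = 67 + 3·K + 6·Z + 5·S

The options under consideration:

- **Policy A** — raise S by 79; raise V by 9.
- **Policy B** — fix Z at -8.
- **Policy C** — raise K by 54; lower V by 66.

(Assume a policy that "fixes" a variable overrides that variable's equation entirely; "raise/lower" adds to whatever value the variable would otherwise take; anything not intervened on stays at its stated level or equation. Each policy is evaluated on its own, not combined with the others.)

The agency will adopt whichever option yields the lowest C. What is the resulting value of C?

1124

Policy A (S + 79, V + 9):
  K = 115
  Z = 27
  S = 45 + 115 + 27 (+79 from intervention) = 266
  C = 67 + 3·115 + 6·27 + 5·266 = 1904
Policy B (Z := -8):
  K = 115
  Z = -8
  S = 45 + 115 + (-8) = 152
  C = 67 + 3·115 + 6·(-8) + 5·152 = 1124
Policy C (K + 54, V − 66):
  K = 115 + 54 = 169
  Z = 27
  S = 45 + 169 + 27 = 241
  C = 67 + 3·169 + 6·27 + 5·241 = 1941
Comparing — Policy A: C=1904, Policy B: C=1124, Policy C: C=1941. Lowest is 1124 (Policy B).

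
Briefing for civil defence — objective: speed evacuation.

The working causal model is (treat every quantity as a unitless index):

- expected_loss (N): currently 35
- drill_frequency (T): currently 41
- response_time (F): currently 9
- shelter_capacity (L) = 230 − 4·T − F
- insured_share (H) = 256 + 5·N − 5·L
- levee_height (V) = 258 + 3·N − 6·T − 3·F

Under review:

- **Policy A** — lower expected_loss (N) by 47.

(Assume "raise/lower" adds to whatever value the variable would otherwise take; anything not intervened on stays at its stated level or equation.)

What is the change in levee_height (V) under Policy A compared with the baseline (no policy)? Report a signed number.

Baseline:
  N = 35
  T = 41
  F = 9
  V = 258 + 3·35 − 6·41 − 3·9 = 90
Policy A (N − 47):
  N = 35 − 47 = -12
  T = 41
  F = 9
  V = 258 + 3·(-12) − 6·41 − 3·9 = -51
Change in V: -51 − 90 = -141

-141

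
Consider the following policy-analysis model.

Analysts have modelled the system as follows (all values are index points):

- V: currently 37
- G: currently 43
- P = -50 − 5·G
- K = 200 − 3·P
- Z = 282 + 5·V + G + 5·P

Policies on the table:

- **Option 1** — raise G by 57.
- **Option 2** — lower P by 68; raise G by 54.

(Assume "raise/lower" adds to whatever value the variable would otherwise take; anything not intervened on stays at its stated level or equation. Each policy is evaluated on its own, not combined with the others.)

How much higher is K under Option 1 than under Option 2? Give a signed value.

-159

Option 1 (G + 57):
  G = 43 + 57 = 100
  P = -50 − 5·100 = -550
  K = 200 − 3·(-550) = 1850
Option 2 (P − 68, G + 54):
  G = 43 + 54 = 97
  P = -50 − 5·97 (−68 from intervention) = -603
  K = 200 − 3·(-603) = 2009
K: 1850 − 2009 = -159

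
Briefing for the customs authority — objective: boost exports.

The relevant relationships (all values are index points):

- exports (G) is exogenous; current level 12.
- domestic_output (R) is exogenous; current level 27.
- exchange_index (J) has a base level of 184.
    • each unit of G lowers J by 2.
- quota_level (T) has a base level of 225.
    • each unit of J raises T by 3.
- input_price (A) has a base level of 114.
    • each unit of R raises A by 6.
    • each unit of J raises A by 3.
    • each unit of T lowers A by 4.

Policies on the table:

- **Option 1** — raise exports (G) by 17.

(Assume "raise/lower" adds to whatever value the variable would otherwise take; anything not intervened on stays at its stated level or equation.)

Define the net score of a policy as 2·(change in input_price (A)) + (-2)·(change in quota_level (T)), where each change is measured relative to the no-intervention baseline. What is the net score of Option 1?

Baseline:
  G = 12
  R = 27
  J = 184 − 2·12 = 160
  T = 225 + 3·160 = 705
  A = 114 + 6·27 + 3·160 − 4·705 = -2064
Option 1 (G + 17):
  G = 12 + 17 = 29
  R = 27
  J = 184 − 2·29 = 126
  T = 225 + 3·126 = 603
  A = 114 + 6·27 + 3·126 − 4·603 = -1758
ΔA = -1758 − (-2064) = 306; ΔT = 603 − 705 = -102
Score = 2·306 + (-2)·(-102) = 816

816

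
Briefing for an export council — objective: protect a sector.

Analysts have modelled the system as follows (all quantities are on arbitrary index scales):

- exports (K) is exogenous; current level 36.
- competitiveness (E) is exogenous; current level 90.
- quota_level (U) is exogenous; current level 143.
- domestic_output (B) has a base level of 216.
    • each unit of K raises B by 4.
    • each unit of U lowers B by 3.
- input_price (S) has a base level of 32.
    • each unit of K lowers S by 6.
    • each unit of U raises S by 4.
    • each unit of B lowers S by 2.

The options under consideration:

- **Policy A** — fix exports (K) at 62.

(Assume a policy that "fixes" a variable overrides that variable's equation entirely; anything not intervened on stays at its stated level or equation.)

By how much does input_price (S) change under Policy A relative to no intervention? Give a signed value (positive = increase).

-364

Baseline:
  K = 36
  U = 143
  B = 216 + 4·36 − 3·143 = -69
  S = 32 − 6·36 + 4·143 − 2·(-69) = 526
Policy A (K := 62):
  K = 62
  U = 143
  B = 216 + 4·62 − 3·143 = 35
  S = 32 − 6·62 + 4·143 − 2·35 = 162
Change in S: 162 − 526 = -364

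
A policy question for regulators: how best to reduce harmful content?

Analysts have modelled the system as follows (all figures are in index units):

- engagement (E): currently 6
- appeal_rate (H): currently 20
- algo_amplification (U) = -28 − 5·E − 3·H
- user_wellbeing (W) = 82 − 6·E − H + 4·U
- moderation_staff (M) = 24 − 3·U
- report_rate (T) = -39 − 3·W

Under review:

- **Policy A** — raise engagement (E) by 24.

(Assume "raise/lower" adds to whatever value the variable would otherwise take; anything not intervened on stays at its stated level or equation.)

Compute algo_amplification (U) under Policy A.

-238

Policy A (E + 24):
  E = 6 + 24 = 30
  H = 20
  U = -28 − 5·30 − 3·20 = -238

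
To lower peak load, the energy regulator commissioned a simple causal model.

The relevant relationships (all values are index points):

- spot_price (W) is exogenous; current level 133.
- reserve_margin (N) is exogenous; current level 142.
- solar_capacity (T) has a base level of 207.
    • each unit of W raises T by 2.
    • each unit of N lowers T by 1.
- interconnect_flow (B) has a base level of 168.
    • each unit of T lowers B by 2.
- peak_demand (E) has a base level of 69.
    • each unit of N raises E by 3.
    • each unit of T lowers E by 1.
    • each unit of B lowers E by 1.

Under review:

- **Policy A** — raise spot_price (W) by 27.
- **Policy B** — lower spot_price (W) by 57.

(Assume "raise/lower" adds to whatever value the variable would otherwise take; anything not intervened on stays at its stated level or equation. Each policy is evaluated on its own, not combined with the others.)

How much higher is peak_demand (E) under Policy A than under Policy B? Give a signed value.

Policy A (W + 27):
  W = 133 + 27 = 160
  N = 142
  T = 207 + 2·160 − 142 = 385
  B = 168 − 2·385 = -602
  E = 69 + 3·142 − 385 − (-602) = 712
Policy B (W − 57):
  W = 133 − 57 = 76
  N = 142
  T = 207 + 2·76 − 142 = 217
  B = 168 − 2·217 = -266
  E = 69 + 3·142 − 217 − (-266) = 544
E: 712 − 544 = 168

168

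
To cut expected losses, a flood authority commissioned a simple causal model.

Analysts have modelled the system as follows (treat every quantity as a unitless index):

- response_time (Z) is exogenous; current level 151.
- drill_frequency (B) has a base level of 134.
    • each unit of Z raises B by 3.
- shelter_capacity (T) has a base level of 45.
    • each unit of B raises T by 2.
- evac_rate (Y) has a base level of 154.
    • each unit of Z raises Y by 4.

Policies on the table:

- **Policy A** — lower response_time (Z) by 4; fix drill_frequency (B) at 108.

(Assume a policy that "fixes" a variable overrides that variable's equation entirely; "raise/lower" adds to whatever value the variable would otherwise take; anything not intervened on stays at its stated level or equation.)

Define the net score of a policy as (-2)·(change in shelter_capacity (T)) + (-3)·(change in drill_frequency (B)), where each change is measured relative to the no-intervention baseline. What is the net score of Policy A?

Baseline:
  Z = 151
  B = 134 + 3·151 = 587
  T = 45 + 2·587 = 1219
Policy A (Z − 4, B := 108):
  Z = 151 − 4 = 147
  B = 108
  T = 45 + 2·108 = 261
ΔT = 261 − 1219 = -958; ΔB = 108 − 587 = -479
Score = (-2)·(-958) + (-3)·(-479) = 3353

3353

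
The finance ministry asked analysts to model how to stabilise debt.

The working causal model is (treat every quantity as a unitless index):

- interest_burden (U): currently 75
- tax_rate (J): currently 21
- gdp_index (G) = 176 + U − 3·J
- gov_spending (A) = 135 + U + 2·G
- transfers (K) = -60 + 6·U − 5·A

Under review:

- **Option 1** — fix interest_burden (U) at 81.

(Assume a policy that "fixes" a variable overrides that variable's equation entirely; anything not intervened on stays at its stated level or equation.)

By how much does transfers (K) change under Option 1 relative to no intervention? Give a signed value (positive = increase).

Baseline:
  U = 75
  J = 21
  G = 176 + 75 − 3·21 = 188
  A = 135 + 75 + 2·188 = 586
  K = -60 + 6·75 − 5·586 = -2540
Option 1 (U := 81):
  U = 81
  J = 21
  G = 176 + 81 − 3·21 = 194
  A = 135 + 81 + 2·194 = 604
  K = -60 + 6·81 − 5·604 = -2594
Change in K: -2594 − (-2540) = -54

-54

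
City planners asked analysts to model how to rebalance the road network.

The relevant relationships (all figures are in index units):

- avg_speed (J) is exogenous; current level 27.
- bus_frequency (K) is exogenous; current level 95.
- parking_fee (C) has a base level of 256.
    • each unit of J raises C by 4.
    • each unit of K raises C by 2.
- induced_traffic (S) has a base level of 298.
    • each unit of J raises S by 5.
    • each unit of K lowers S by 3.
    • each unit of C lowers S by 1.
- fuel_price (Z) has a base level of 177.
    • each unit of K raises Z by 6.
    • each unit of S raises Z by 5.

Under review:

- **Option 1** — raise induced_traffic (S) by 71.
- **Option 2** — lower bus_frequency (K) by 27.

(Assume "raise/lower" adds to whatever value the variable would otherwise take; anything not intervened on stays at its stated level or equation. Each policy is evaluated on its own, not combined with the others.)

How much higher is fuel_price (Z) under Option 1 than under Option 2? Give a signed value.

Option 1 (S + 71):
  J = 27
  K = 95
  C = 256 + 4·27 + 2·95 = 554
  S = 298 + 5·27 − 3·95 − 554 (+71 from intervention) = -335
  Z = 177 + 6·95 + 5·(-335) = -928
Option 2 (K − 27):
  J = 27
  K = 95 − 27 = 68
  C = 256 + 4·27 + 2·68 = 500
  S = 298 + 5·27 − 3·68 − 500 = -271
  Z = 177 + 6·68 + 5·(-271) = -770
Z: -928 − (-770) = -158

-158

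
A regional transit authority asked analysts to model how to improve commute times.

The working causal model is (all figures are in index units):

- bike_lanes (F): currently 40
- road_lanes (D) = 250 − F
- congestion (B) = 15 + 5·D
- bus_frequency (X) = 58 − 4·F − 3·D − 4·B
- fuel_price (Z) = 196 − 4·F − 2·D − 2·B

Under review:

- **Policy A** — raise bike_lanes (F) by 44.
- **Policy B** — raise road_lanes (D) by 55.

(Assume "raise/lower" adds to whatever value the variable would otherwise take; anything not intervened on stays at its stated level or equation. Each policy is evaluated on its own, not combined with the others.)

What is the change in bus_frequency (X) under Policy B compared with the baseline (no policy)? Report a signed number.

-1265

Baseline:
  F = 40
  D = 250 − 40 = 210
  B = 15 + 5·210 = 1065
  X = 58 − 4·40 − 3·210 − 4·1065 = -4992
Policy B (D + 55):
  F = 40
  D = 250 − 40 (+55 from intervention) = 265
  B = 15 + 5·265 = 1340
  X = 58 − 4·40 − 3·265 − 4·1340 = -6257
Change in X: -6257 − (-4992) = -1265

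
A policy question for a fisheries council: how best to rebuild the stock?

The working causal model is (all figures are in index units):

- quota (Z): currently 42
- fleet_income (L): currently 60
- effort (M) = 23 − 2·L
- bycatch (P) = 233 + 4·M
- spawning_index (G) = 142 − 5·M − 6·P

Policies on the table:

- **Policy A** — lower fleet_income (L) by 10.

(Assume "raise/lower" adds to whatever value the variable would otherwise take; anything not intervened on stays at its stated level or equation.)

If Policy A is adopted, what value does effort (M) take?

Policy A (L − 10):
  L = 60 − 10 = 50
  M = 23 − 2·50 = -77

-77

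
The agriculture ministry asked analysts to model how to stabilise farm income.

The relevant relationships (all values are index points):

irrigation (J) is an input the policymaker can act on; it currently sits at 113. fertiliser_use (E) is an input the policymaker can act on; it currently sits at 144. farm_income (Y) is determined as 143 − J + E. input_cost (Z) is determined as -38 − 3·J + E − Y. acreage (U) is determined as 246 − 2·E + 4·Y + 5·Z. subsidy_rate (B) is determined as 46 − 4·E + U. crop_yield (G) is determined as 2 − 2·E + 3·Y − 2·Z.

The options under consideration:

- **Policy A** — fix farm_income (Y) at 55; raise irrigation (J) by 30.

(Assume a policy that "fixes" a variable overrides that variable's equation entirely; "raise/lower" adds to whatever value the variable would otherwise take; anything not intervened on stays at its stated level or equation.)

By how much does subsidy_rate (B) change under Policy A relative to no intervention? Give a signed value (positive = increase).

-331

Baseline:
  J = 113
  E = 144
  Y = 143 − 113 + 144 = 174
  Z = -38 − 3·113 + 144 − 174 = -407
  U = 246 − 2·144 + 4·174 + 5·(-407) = -1381
  B = 46 − 4·144 + (-1381) = -1911
Policy A (Y := 55, J + 30):
  J = 113 + 30 = 143
  E = 144
  Y = 55
  Z = -38 − 3·143 + 144 − 55 = -378
  U = 246 − 2·144 + 4·55 + 5·(-378) = -1712
  B = 46 − 4·144 + (-1712) = -2242
Change in B: -2242 − (-1911) = -331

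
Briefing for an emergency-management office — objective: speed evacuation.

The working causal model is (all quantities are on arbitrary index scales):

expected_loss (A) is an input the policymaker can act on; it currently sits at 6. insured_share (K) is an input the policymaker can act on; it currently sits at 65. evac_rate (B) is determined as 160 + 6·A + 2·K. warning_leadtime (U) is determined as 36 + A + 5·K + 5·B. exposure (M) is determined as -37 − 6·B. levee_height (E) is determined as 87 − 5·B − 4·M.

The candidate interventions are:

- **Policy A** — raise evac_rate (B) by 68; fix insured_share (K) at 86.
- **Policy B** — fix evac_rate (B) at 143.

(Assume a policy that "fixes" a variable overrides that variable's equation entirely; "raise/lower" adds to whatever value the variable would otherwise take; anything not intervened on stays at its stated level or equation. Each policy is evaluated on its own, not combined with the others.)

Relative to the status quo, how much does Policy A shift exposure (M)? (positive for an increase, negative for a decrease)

-660

Baseline:
  A = 6
  K = 65
  B = 160 + 6·6 + 2·65 = 326
  M = -37 − 6·326 = -1993
Policy A (B + 68, K := 86):
  A = 6
  K = 86
  B = 160 + 6·6 + 2·86 (+68 from intervention) = 436
  M = -37 − 6·436 = -2653
Change in M: -2653 − (-1993) = -660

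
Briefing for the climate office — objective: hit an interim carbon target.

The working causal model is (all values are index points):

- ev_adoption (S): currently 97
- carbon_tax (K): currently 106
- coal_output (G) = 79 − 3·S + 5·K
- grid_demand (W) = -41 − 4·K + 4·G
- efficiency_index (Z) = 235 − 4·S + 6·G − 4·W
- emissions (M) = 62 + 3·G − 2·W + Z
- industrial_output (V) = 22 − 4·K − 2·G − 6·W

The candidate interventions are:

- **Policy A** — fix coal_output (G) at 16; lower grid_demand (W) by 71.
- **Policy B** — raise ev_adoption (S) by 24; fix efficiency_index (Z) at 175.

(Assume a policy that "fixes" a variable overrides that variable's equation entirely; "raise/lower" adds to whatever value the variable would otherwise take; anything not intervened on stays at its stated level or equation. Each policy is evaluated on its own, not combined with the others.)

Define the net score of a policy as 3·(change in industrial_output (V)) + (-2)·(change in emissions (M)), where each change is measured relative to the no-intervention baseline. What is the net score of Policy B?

Baseline:
  S = 97
  K = 106
  G = 79 − 3·97 + 5·106 = 318
  W = -41 − 4·106 + 4·318 = 807
  Z = 235 − 4·97 + 6·318 − 4·807 = -1473
  M = 62 + 3·318 − 2·807 + (-1473) = -2071
  V = 22 − 4·106 − 2·318 − 6·807 = -5880
Policy B (S + 24, Z := 175):
  S = 97 + 24 = 121
  K = 106
  G = 79 − 3·121 + 5·106 = 246
  W = -41 − 4·106 + 4·246 = 519
  Z = 175
  M = 62 + 3·246 − 2·519 + 175 = -63
  V = 22 − 4·106 − 2·246 − 6·519 = -4008
ΔV = -4008 − (-5880) = 1872; ΔM = -63 − (-2071) = 2008
Score = 3·1872 + (-2)·2008 = 1600

1600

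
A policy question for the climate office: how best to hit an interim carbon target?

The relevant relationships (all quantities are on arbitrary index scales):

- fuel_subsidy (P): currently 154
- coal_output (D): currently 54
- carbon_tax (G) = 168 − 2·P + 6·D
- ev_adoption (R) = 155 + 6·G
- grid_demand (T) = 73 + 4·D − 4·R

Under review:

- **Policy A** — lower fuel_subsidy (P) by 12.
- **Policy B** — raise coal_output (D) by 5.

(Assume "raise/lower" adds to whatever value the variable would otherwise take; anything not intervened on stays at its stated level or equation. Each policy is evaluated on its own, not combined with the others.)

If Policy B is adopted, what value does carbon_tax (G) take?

214

Policy B (D + 5):
  P = 154
  D = 54 + 5 = 59
  G = 168 − 2·154 + 6·59 = 214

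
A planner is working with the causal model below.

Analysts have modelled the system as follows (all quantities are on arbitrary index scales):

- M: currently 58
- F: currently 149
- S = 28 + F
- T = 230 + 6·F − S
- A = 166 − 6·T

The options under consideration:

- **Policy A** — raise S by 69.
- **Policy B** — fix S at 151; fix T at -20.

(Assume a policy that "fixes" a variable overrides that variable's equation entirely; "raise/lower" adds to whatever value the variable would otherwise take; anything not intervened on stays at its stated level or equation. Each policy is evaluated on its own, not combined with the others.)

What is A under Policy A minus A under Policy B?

-5388

Policy A (S + 69):
  F = 149
  S = 28 + 149 (+69 from intervention) = 246
  T = 230 + 6·149 − 246 = 878
  A = 166 − 6·878 = -5102
Policy B (S := 151, T := -20):
  F = 149
  S = 151
  T = -20
  A = 166 − 6·(-20) = 286
A: -5102 − 286 = -5388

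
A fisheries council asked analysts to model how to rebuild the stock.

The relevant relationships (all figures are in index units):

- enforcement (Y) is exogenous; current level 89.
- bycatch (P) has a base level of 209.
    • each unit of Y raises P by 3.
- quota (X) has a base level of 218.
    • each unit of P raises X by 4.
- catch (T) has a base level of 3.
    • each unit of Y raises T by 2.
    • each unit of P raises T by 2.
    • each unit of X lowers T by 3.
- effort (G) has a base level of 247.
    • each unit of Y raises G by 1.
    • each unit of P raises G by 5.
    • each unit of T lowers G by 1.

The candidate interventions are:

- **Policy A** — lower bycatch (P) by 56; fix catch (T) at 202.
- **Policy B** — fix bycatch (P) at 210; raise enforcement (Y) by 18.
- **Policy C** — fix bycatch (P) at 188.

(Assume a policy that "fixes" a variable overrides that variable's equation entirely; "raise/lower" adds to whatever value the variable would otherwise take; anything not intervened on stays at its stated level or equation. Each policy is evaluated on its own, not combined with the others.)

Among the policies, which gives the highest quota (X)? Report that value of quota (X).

Policy A (P − 56, T := 202):
  Y = 89
  P = 209 + 3·89 (−56 from intervention) = 420
  X = 218 + 4·420 = 1898
Policy B (P := 210, Y + 18):
  Y = 89 + 18 = 107
  P = 210
  X = 218 + 4·210 = 1058
Policy C (P := 188):
  Y = 89
  P = 188
  X = 218 + 4·188 = 970
Comparing — Policy A: X=1898, Policy B: X=1058, Policy C: X=970. Highest is 1898 (Policy A).

1898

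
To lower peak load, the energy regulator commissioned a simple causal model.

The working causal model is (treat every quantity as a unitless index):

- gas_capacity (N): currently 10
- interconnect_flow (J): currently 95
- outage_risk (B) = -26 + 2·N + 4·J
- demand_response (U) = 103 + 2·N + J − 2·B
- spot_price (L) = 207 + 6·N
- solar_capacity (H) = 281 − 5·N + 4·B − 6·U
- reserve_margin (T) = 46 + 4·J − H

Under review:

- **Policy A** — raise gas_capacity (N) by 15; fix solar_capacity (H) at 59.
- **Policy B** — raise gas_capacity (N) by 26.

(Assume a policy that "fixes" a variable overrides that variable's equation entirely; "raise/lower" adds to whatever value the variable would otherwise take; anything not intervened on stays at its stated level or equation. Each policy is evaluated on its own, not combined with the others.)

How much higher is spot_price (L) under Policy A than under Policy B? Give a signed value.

-66

Policy A (N + 15, H := 59):
  N = 10 + 15 = 25
  L = 207 + 6·25 = 357
Policy B (N + 26):
  N = 10 + 26 = 36
  L = 207 + 6·36 = 423
L: 357 − 423 = -66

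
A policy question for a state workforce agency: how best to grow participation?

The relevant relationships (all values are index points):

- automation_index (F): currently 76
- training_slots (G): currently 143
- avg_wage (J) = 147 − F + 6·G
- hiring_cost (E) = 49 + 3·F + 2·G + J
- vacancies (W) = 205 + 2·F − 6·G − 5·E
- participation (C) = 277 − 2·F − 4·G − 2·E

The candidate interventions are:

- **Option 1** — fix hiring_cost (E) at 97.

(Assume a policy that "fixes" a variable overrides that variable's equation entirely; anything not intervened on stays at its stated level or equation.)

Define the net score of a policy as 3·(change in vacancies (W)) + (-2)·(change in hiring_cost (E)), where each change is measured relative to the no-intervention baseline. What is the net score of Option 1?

23715

Baseline:
  F = 76
  G = 143
  J = 147 − 76 + 6·143 = 929
  E = 49 + 3·76 + 2·143 + 929 = 1492
  W = 205 + 2·76 − 6·143 − 5·1492 = -7961
Option 1 (E := 97):
  F = 76
  G = 143
  J = 147 − 76 + 6·143 = 929
  E = 97
  W = 205 + 2·76 − 6·143 − 5·97 = -986
ΔW = -986 − (-7961) = 6975; ΔE = 97 − 1492 = -1395
Score = 3·6975 + (-2)·(-1395) = 23715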